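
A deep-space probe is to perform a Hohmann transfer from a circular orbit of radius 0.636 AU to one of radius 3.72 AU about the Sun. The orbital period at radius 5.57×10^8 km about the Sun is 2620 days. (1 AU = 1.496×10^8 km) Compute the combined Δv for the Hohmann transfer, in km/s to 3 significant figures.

From Kepler's third law T² = 4π²r³/μ at r = 5.57×10^8 km, T = 2620 days = 2620 × 86400 s = 2.26368×10^8 s: μ = 4π²r³/T² = 1.33136×10^11 km³/s².
In km: r₁ = 0.636 × 1.496×10^8 = 9.51456×10^7 km; r₂ = 3.72 × 1.496×10^8 = 5.56512×10^8 km.
The Hohmann ellipse has a_t = (r₁ + r₂)/2 = 3.258288×10^8 km.
Circular speed at r₁: v₁ = √(μ/r₁) = √(1.33136×10^11/9.51456×10^7) = 37.41 km/s.
On the transfer ellipse at r₁, vis-viva gives v_p = √[μ(2/r₁ − 1/a_t)] = 48.89 km/s.
First burn Δv₁ = |v_p − v₁| = 11.48 km/s.
At r₂, v₂ = √(μ/r₂) = 15.467 km/s.
Transfer-orbit speed at r₂: v_a = √[μ(2/r₂ − 1/a_t)] = 8.3581 km/s.
Second burn Δv₂ = |v₂ − v_a| = 7.109 km/s.
Total Δv = Δv₁ + Δv₂ = 18.59 km/s.

Δv = 18.6 km/s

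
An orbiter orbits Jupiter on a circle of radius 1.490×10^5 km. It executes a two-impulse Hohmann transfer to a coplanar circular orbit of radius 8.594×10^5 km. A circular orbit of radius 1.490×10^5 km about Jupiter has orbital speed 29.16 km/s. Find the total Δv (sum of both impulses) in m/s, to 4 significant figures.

Δv = 14450 m/s

From the circular-orbit relation v² = μ/r at r = 1.490×10^5 km: μ = v²r = (29.16)² × 1.490×10^5 = 1.26696×10^8 km³/s².
Transfer-ellipse semi-major axis a_t = (r₁ + r₂)/2 = (1.490×10^5 + 8.594×10^5)/2 = 5.042×10^5 km.
At r₁ the circular-orbit speed is v₁ = √(μ/r₁) = 29.16 km/s.
Transfer-orbit speed at r₁ (vis-viva): v_p = √[μ(2/r₁ − 1/a_t)] = 38.07 km/s.
First burn Δv₁ = |v_p − v₁| = 8.910 km/s.
At r₂, v₂ = √(μ/r₂) = 12.1418 km/s.
Transfer-orbit speed at r₂: v_a = √[μ(2/r₂ − 1/a_t)] = 6.60047 km/s.
Second burn Δv₂ = |v₂ − v_a| = 5.541 km/s.
Total Δv = Δv₁ + Δv₂ = 14.45 km/s.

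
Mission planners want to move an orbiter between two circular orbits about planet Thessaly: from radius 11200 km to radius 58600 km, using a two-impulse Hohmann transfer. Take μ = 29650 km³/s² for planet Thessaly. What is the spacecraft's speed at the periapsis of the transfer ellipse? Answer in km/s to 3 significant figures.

v = 2.11 km/s

Transfer-ellipse semi-major axis a_t = (r₁ + r₂)/2 = (11200 + 58600)/2 = 34900 km.
At periapsis, r = 11200 km.
Applying v² = μ(2/r − 1/a_t): v = 2.108 km/s.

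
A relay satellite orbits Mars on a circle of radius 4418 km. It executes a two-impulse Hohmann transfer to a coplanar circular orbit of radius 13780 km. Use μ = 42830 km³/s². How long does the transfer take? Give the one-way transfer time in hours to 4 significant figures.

The Hohmann ellipse has a_t = (r₁ + r₂)/2 = 9099 km.
Transfer time t = π√(a_t³/μ) = π√((9099)³ / 42830) = 13175 s.
Converting: 13175 s ÷ 3600 s/hour = 3.660 hours.

t = 3.660 hours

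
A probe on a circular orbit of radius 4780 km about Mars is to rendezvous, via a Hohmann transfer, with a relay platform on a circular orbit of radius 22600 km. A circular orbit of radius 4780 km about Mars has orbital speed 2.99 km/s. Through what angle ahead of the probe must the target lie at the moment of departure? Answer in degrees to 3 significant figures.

φ = 95.1°

From the circular-orbit relation v² = μ/r at r = 4780 km: μ = v²r = (2.99)² × 4780 = 42733.7 km³/s².
The Hohmann ellipse has a_t = (r₁ + r₂)/2 = 13690 km.
Transfer time t = π√(a_t³/μ) = 24340 s.
Target angular speed ω₂ = √(μ/r₂³) = 6.084×10^-5 rad/s.
Angle swept by the target during transfer: ω₂·t = 1.481 rad = 84.86°.
The probe traverses 180° on the transfer ellipse, so the target must lead by 180° − 84.86° = 95.1°.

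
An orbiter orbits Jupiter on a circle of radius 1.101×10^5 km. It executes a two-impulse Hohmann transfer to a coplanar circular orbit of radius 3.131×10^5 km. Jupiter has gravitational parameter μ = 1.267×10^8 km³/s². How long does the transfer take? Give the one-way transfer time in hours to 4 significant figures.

Transfer-ellipse semi-major axis a_t = (r₁ + r₂)/2 = (1.101×10^5 + 3.131×10^5)/2 = 2.116×10^5 km.
Transfer time t = π√(a_t³/μ) = π√((2.116×10^5)³ / 1.267×10^8) = 27167 s.
Converting: 27167 s ÷ 3600 s/hour = 7.546 hours.

t = 7.546 hours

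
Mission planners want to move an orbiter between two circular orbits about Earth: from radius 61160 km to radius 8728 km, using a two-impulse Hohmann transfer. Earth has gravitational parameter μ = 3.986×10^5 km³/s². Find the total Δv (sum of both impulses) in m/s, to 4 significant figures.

Semi-major axis of the transfer orbit: a_t = (61160 + 8728)/2 = 34944 km.
At r₁ the circular-orbit speed is v₁ = √(μ/r₁) = 2.553 km/s.
Transfer-orbit speed at r₁ (vis-viva equation): v_a = √[μ(2/r₁ − 1/a_t)] = 1.276 km/s.
First burn Δv₁ = |v_a − v₁| = 1.277 km/s.
At r₂, v₂ = √(μ/r₂) = 6.75789 km/s.
Transfer-orbit speed at r₂: v_p = √[μ(2/r₂ − 1/a_t)] = 8.94044 km/s.
Second burn Δv₂ = |v₂ − v_p| = 2.183 km/s.
Total Δv = Δv₁ + Δv₂ = 3.460 km/s.

Δv = 3460 m/s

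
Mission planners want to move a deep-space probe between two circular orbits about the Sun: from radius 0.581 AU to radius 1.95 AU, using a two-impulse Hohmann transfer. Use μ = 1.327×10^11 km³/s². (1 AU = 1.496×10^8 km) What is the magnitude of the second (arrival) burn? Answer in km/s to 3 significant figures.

Δv₂ = 6.88 km/s

In km: r₁ = 0.581 × 1.496×10^8 = 8.69176×10^7 km; r₂ = 1.95 × 1.496×10^8 = 2.9172×10^8 km.
Semi-major axis of the transfer orbit: a_t = (8.69176×10^7 + 2.9172×10^8)/2 = 1.893188×10^8 km.
On the circular orbit at r = 2.9172×10^8 km, v_c = √(μ/r) = 21.328 km/s.
Vis-viva on the transfer ellipse at r = 2.9172×10^8 km gives v_t = √[μ(2/r − 1/a_t)] = 14.451 km/s.
Δv₂ = |v_t − v_c| = |14.451 − 21.328| = 6.877 km/s.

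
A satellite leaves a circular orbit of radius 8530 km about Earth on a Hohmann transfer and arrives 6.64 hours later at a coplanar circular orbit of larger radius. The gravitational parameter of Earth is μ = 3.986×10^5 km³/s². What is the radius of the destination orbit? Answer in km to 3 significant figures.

Transfer time t = 6.64 hours = 23904 s, and t = π√(a_t³/μ).
So a_t = (μ t²/π²)^(1/3) = (3.986×10^5 × (23904)² / π²)^(1/3) = 28470 km.
Since a_t = (r₁ + r₂)/2, r₂ = 2a_t − r₁ = 2×28470 − 8530 = 48410 km.

r₂ = 48400 km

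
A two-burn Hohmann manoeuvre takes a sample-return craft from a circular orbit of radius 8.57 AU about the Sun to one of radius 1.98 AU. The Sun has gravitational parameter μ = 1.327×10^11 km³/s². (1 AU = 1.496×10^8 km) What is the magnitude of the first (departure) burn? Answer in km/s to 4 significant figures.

In km: r₁ = 8.57 × 1.496×10^8 = 1.282072×10^9 km; r₂ = 1.98 × 1.496×10^8 = 2.96208×10^8 km.
Transfer-ellipse semi-major axis a_t = (r₁ + r₂)/2 = (1.282072×10^9 + 2.96208×10^8)/2 = 7.8914×10^8 km.
On the circular orbit at r = 1.282072×10^9 km, v_c = √(μ/r) = 10.174 km/s.
Transfer-orbit speed at the same r (vis-viva, a = a_t): v_t = √[μ(2/r − 1/a_t)] = 6.2331 km/s.
Δv₁ = |v_t − v_c| = |6.2331 − 10.174| = 3.941 km/s.

Δv₁ = 3.941 km/s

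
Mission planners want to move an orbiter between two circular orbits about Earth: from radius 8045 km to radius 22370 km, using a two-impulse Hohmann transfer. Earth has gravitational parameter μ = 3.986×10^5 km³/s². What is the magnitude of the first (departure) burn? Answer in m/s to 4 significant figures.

Transfer-ellipse semi-major axis a_t = (r₁ + r₂)/2 = (8045 + 22370)/2 = 15207.5 km.
Circular speed at r = 8045 km: v_c = √(μ/r) = 7.039 km/s.
Transfer-orbit speed at the same r (vis-viva, a = a_t): v_t = √[μ(2/r − 1/a_t)] = 8.537 km/s.
Δv₁ = |v_t − v_c| = |8.537 − 7.039| = 1.498 km/s.

Δv₁ = 1498 m/s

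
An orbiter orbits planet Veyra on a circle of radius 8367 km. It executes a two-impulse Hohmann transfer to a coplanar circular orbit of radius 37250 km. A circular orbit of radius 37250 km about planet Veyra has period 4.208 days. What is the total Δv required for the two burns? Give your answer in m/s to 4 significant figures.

From Kepler's third law T² = 4π²r³/μ at r = 37250 km, T = 4.208 days = 4.208 × 86400 s = 3.635712×10^5 s: μ = 4π²r³/T² = 15436.9 km³/s².
Transfer-ellipse semi-major axis a_t = (r₁ + r₂)/2 = (8367 + 37250)/2 = 22808.5 km.
Circular speed at r₁: v₁ = √(μ/r₁) = √(15436.9/8367) = 1.35830 km/s.
Transfer-orbit speed at r₁ (v² = μ(2/r − 1/a)): v_p = √[μ(2/r₁ − 1/a_t)] = 1.73584 km/s.
First burn Δv₁ = |v_p − v₁| = 0.37754 km/s.
Circular speed at r₂: v₂ = √(μ/r₂) = 0.64375 km/s.
Transfer-orbit speed at r₂: v_a = √[μ(2/r₂ − 1/a_t)] = 0.38990 km/s.
Second burn Δv₂ = |v₂ − v_a| = 0.25385 km/s.
Total Δv = Δv₁ + Δv₂ = 0.6314 km/s.

Δv = 631.4 m/s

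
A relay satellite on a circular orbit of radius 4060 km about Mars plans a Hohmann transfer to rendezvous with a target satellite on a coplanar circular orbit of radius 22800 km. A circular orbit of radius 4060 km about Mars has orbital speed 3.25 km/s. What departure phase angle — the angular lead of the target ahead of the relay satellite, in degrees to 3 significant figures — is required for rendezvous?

From the circular-orbit relation v² = μ/r at r = 4060 km: μ = v²r = (3.25)² × 4060 = 42883.8 km³/s².
The Hohmann ellipse has a_t = (r₁ + r₂)/2 = 13430 km.
Transfer time t = π√(a_t³/μ) = 23611 s.
Target angular speed ω₂ = √(μ/r₂³) = 6.0151×10^-5 rad/s.
Angle swept by the target during transfer: ω₂·t = 1.4202 rad = 81.37°.
Arrival is 180° from departure on the ellipse, so φ = 180° − 81.37° = 98.6°.

φ = 98.6°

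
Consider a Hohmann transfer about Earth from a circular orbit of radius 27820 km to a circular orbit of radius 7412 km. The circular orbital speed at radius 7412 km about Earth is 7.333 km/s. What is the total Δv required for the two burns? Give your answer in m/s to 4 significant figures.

From the circular-orbit relation v² = μ/r at r = 7412 km: μ = v²r = (7.333)² × 7412 = 3.98565×10^5 km³/s².
The Hohmann ellipse has a_t = (r₁ + r₂)/2 = 17616 km.
At r₁ the circular-orbit speed is v₁ = √(μ/r₁) = 3.785 km/s.
On the transfer ellipse at r₁, vis-viva equation gives v_a = √[μ(2/r₁ − 1/a_t)] = 2.455 km/s.
First burn Δv₁ = |v_a − v₁| = 1.330 km/s.
At r₂, v₂ = √(μ/r₂) = 7.333 km/s.
Transfer-orbit speed at r₂: v_p = √[μ(2/r₂ − 1/a_t)] = 9.215 km/s.
Second burn Δv₂ = |v₂ − v_p| = 1.882 km/s.
Δv = Δv₁ + Δv₂ = 1.330 + 1.882 = 3.212 km/s.

Δv = 3212 m/s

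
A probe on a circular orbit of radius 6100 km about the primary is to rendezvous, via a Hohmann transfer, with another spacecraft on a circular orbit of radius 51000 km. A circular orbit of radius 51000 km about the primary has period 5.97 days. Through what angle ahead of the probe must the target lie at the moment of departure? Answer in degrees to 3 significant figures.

φ = 105°

From Kepler's third law T² = 4π²r³/μ at r = 51000 km, T = 5.97 days = 5.97 × 86400 s = 5.15808×10^5 s: μ = 4π²r³/T² = 19683.1 km³/s².
Transfer-ellipse semi-major axis a_t = (r₁ + r₂)/2 = (6100 + 51000)/2 = 28550 km.
The half-period of the transfer ellipse is t = π√(a_t³/μ) = 1.0802×10^5 s.
The target's mean motion on its circular orbit is ω₂ = √(μ/r₂³) = 1.2181×10^-5 rad/s.
Angle swept by the target during transfer: ω₂·t = 1.3158 rad = 75.39°.
Arrival is 180° from departure on the ellipse, so φ = 180° − 75.39° = 105°.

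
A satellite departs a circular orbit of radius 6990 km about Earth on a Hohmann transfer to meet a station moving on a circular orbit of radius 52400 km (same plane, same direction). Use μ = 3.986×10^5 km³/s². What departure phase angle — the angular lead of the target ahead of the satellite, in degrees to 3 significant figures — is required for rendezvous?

φ = 103°

Semi-major axis of the transfer orbit: a_t = (6990 + 52400)/2 = 29695 km.
Transfer time t = π√(a_t³/μ) = 25463 s.
The target's mean motion on its circular orbit is ω₂ = √(μ/r₂³) = 5.2635×10^-5 rad/s.
Angle swept by the target during transfer: ω₂·t = 1.3402 rad = 76.79°.
Arrival is 180° from departure on the ellipse, so φ = 180° − 76.79° = 103°.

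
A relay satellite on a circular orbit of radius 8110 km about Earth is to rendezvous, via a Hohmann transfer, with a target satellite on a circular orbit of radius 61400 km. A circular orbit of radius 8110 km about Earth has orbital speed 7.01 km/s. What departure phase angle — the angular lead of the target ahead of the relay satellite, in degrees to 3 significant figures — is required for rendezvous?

From the circular-orbit relation v² = μ/r at r = 8110 km: μ = v²r = (7.01)² × 8110 = 3.98526×10^5 km³/s².
The Hohmann ellipse has a_t = (r₁ + r₂)/2 = 34755 km.
The half-period of the transfer ellipse is t = π√(a_t³/μ) = 32240 s.
Target angular speed ω₂ = √(μ/r₂³) = 4.149×10^-5 rad/s.
Angle swept by the target during transfer: ω₂·t = 1.338 rad = 76.66°.
The relay satellite traverses 180° on the transfer ellipse, so the target must lead by 180° − 76.66° = 103°.

φ = 103°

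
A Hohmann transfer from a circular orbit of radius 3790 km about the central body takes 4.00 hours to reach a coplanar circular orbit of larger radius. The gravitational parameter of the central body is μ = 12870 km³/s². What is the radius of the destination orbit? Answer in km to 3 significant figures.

r₂ = 9140 km

Transfer time t = 4.00 hours = 14400 s, and t = π√(a_t³/μ).
So a_t = (μ t²/π²)^(1/3) = (12870 × (14400)² / π²)^(1/3) = 6466.5 km.
Since a_t = (r₁ + r₂)/2, r₂ = 2a_t − r₁ = 2×6466.5 − 3790 = 9143 km.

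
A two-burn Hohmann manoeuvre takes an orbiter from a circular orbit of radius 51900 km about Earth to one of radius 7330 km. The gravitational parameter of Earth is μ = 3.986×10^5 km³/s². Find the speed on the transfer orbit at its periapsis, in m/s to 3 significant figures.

The Hohmann ellipse has a_t = (r₁ + r₂)/2 = 29615 km.
At periapsis, r = 7330 km.
Applying v² = μ(2/r − 1/a_t): v = 9.762 km/s.

v = 9760 m/s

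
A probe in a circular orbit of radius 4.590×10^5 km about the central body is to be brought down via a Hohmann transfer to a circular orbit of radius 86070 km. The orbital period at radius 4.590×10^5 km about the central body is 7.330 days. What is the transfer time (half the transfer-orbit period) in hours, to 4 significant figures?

t = 40.24 hours

From Kepler's third law T² = 4π²r³/μ at r = 4.590×10^5 km, T = 7.330 days = 7.330 × 86400 s = 6.33312×10^5 s: μ = 4π²r³/T² = 9.51837×10^6 km³/s².
Semi-major axis of the transfer orbit: a_t = (4.590×10^5 + 86070)/2 = 2.72535×10^5 km.
By Kepler's third law the transfer-orbit period is T = 2π√(a_t³/μ), so t = T/2 = 1.4488×10^5 s.
Converting: 1.4488×10^5 s ÷ 3600 s/hour = 40.24 hours.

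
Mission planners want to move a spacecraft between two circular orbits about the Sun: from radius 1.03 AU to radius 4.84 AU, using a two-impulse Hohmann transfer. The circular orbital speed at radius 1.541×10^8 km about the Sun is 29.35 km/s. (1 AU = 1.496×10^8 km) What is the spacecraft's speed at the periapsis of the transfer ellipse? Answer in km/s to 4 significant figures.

v = 37.69 km/s

From the circular-orbit relation v² = μ/r at r = 1.541×10^8 km: μ = v²r = (29.35)² × 1.541×10^8 = 1.32745×10^11 km³/s².
In km: r₁ = 1.03 × 1.496×10^8 = 1.54088×10^8 km; r₂ = 4.84 × 1.496×10^8 = 7.24064×10^8 km.
Semi-major axis of the transfer orbit: a_t = (1.54088×10^8 + 7.24064×10^8)/2 = 4.39076×10^8 km.
The periapsis of the transfer ellipse is at r = 1.54088×10^8 km.
Vis-viva: v = √[μ(2/r − 1/a_t)] = √[1.32745×10^11 × (2/1.54088×10^8 − 1/4.39076×10^8)] = 37.69 km/s.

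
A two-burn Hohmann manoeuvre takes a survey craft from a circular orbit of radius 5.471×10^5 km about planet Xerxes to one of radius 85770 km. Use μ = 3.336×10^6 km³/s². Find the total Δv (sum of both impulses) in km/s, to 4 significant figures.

Δv = 3.148 km/s

Semi-major axis of the transfer orbit: a_t = (5.471×10^5 + 85770)/2 = 3.16435×10^5 km.
Circular speed at r₁: v₁ = √(μ/r₁) = √(3.336×10^6/5.471×10^5) = 2.4693 km/s.
Transfer-orbit speed at r₁ (vis-viva): v_a = √[μ(2/r₁ − 1/a_t)] = 1.2856 km/s.
First burn Δv₁ = |v_a − v₁| = 1.184 km/s.
Circular speed at r₂: v₂ = √(μ/r₂) = 6.2366 km/s.
Transfer-orbit speed at r₂: v_p = √[μ(2/r₂ − 1/a_t)] = 8.2004 km/s.
Second burn Δv₂ = |v₂ − v_p| = 1.964 km/s.
Δv = Δv₁ + Δv₂ = 1.184 + 1.964 = 3.148 km/s.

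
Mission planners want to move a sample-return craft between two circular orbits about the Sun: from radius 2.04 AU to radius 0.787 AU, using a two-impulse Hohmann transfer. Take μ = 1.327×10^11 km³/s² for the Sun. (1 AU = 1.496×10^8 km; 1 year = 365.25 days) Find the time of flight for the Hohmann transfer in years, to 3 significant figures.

In km: r₁ = 2.04 × 1.496×10^8 = 3.05184×10^8 km; r₂ = 0.787 × 1.496×10^8 = 1.177352×10^8 km.
Semi-major axis of the transfer orbit: a_t = (3.05184×10^8 + 1.177352×10^8)/2 = 2.114596×10^8 km.
Transfer time t = π√(a_t³/μ) = π√((2.114596×10^8)³ / 1.327×10^11) = 2.652×10^7 s.
Converting: 2.652×10^7 s ÷ 3.15576×10^7 s/year (365.25 × 86400) = 0.840 years.

t = 0.840 years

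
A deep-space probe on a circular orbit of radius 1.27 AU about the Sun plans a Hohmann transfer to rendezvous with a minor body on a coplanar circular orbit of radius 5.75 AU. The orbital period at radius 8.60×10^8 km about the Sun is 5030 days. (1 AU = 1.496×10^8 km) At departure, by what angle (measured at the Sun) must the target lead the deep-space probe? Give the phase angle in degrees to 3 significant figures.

From Kepler's third law T² = 4π²r³/μ at r = 8.60×10^8 km, T = 5030 days = 5030 × 86400 s = 4.34592×10^8 s: μ = 4π²r³/T² = 1.32951×10^11 km³/s².
In km: r₁ = 1.27 × 1.496×10^8 = 1.89992×10^8 km; r₂ = 5.75 × 1.496×10^8 = 8.602×10^8 km.
Transfer-ellipse semi-major axis a_t = (r₁ + r₂)/2 = (1.89992×10^8 + 8.602×10^8)/2 = 5.25096×10^8 km.
Transfer time t = π√(a_t³/μ) = 1.03672×10^8 s.
The target's mean motion on its circular orbit is ω₂ = √(μ/r₂³) = 1.44526×10^-8 rad/s.
Angle swept by the target during transfer: ω₂·t = 1.49833 rad = 85.848°.
Arrival is 180° from departure on the ellipse, so φ = 180° − 85.848° = 94.2°.

φ = 94.2°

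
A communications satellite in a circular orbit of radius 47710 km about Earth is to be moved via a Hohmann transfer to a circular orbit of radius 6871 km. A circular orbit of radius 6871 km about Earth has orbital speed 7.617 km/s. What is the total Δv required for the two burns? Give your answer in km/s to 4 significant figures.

Δv = 3.894 km/s

From the circular-orbit relation v² = μ/r at r = 6871 km: μ = v²r = (7.617)² × 6871 = 3.98646×10^5 km³/s².
Semi-major axis of the transfer orbit: a_t = (47710 + 6871)/2 = 27290.5 km.
At r₁ the circular-orbit speed is v₁ = √(μ/r₁) = 2.8906 km/s.
On the transfer ellipse at r₁, v² = μ(2/r − 1/a) gives v_a = √[μ(2/r₁ − 1/a_t)] = 1.4504 km/s.
First burn Δv₁ = |v_a − v₁| = 1.440 km/s.
Circular speed at r₂: v₂ = √(μ/r₂) = 7.6170 km/s.
Transfer-orbit speed at r₂: v_p = √[μ(2/r₂ − 1/a_t)] = 10.071 km/s.
Second burn Δv₂ = |v₂ − v_p| = 2.454 km/s.
Total Δv = Δv₁ + Δv₂ = 3.894 km/s.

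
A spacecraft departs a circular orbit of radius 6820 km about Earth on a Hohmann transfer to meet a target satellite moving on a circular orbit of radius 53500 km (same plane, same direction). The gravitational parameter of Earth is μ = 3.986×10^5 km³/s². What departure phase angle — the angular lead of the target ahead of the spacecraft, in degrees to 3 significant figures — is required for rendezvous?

Transfer-ellipse semi-major axis a_t = (r₁ + r₂)/2 = (6820 + 53500)/2 = 30160 km.
Transfer time t = π√(a_t³/μ) = 26063 s.
Target angular speed ω₂ = √(μ/r₂³) = 5.1020×10^-5 rad/s.
Angle swept by the target during transfer: ω₂·t = 1.3297 rad = 76.19°.
The spacecraft traverses 180° on the transfer ellipse, so the target must lead by 180° − 76.19° = 104°.

φ = 104°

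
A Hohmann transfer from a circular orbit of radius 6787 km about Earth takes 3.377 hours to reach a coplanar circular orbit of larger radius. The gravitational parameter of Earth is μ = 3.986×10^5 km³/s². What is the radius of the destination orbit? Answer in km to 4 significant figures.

Transfer time t = 3.377 hours = 12157.2 s, and t = π√(a_t³/μ).
So a_t = (μ t²/π²)^(1/3) = (3.986×10^5 × (12157.2)² / π²)^(1/3) = 18140 km.
Since a_t = (r₁ + r₂)/2, r₂ = 2a_t − r₁ = 2×18140 − 6787 = 29493 km.

r₂ = 29490 km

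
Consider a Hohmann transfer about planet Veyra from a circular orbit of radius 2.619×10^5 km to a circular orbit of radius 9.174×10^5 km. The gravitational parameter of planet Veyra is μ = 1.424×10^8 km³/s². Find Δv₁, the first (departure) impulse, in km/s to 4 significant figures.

Δv₁ = 5.767 km/s

The Hohmann ellipse has a_t = (r₁ + r₂)/2 = 5.8965×10^5 km.
Circular speed at r = 2.619×10^5 km: v_c = √(μ/r) = 23.318 km/s.
Vis-viva on the transfer ellipse at r = 2.619×10^5 km gives v_t = √[μ(2/r − 1/a_t)] = 29.085 km/s.
Δv₁ = |v_t − v_c| = |29.085 − 23.318| = 5.767 km/s.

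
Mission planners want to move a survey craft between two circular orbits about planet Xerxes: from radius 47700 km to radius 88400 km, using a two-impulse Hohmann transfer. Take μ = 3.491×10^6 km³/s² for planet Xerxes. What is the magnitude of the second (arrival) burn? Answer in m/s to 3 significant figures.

The Hohmann ellipse has a_t = (r₁ + r₂)/2 = 68050 km.
On the circular orbit at r = 88400 km, v_c = √(μ/r) = 6.284 km/s.
Transfer-orbit speed at the same r (vis-viva, a = a_t): v_t = √[μ(2/r − 1/a_t)] = 5.261 km/s.
Δv₂ = |v_t − v_c| = |5.261 − 6.284| = 1.023 km/s.

Δv₂ = 1020 m/s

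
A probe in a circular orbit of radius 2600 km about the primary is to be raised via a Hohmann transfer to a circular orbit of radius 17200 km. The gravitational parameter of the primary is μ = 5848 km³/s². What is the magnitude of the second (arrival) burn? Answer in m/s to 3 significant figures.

The Hohmann ellipse has a_t = (r₁ + r₂)/2 = 9900 km.
Circular speed at r = 17200 km: v_c = √(μ/r) = 0.5831 km/s.
Vis-viva on the transfer ellipse at r = 17200 km gives v_t = √[μ(2/r − 1/a_t)] = 0.2988 km/s.
Δv₂ = |v_t − v_c| = |0.2988 − 0.5831| = 0.2843 km/s.

Δv₂ = 284 m/s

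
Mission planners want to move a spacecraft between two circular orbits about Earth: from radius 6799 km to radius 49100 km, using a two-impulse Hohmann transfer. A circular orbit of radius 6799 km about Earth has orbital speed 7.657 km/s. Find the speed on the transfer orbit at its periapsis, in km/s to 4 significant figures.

From the circular-orbit relation v² = μ/r at r = 6799 km: μ = v²r = (7.657)² × 6799 = 3.98623×10^5 km³/s².
Semi-major axis of the transfer orbit: a_t = (6799 + 49100)/2 = 27949.5 km.
At periapsis, r = 6799 km.
From the vis-viva equation, v = √[μ(2/r − 1/a_t)] = 10.15 km/s.

v = 10.15 km/s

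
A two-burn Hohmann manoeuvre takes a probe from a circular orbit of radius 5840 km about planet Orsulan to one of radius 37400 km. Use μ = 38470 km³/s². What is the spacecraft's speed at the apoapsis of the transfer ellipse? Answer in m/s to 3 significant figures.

v = 527 m/s

Transfer-ellipse semi-major axis a_t = (r₁ + r₂)/2 = (5840 + 37400)/2 = 21620 km.
The apoapsis of the transfer ellipse is at r = 37400 km.
From the vis-viva equation, v = √[μ(2/r − 1/a_t)] = 0.5271 km/s.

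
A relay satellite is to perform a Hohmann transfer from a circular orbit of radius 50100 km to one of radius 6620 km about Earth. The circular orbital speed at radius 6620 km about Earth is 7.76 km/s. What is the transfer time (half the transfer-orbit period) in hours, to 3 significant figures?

t = 6.60 hours

From the circular-orbit relation v² = μ/r at r = 6620 km: μ = v²r = (7.76)² × 6620 = 3.98641×10^5 km³/s².
Transfer-ellipse semi-major axis a_t = (r₁ + r₂)/2 = (50100 + 6620)/2 = 28360 km.
Half the transfer-orbit period gives t = π√(a_t³/μ) = 23760 s.
Converting: 23760 s ÷ 3600 s/hour = 6.60 hours.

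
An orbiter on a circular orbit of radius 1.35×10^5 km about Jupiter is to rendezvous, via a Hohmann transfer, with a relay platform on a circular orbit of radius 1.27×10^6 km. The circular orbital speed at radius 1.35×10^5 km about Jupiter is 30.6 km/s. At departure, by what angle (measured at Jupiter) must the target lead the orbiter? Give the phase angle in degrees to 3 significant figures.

From the circular-orbit relation v² = μ/r at r = 1.35×10^5 km: μ = v²r = (30.6)² × 1.35×10^5 = 1.26409×10^8 km³/s².
Semi-major axis of the transfer orbit: a_t = (1.350×10^5 + 1.270×10^6)/2 = 7.025×10^5 km.
The half-period of the transfer ellipse is t = π√(a_t³/μ) = 1.64525×10^5 s.
Target angular speed ω₂ = √(μ/r₂³) = 7.85566×10^-6 rad/s.
Angle swept by the target during transfer: ω₂·t = 1.2925 rad = 74.05°.
The orbiter traverses 180° on the transfer ellipse, so the target must lead by 180° − 74.05° = 106°.

φ = 106°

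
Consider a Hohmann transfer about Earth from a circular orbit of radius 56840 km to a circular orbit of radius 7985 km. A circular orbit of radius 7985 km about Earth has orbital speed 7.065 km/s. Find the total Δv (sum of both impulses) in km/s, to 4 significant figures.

From the circular-orbit relation v² = μ/r at r = 7985 km: μ = v²r = (7.065)² × 7985 = 3.98565×10^5 km³/s².
Transfer-ellipse semi-major axis a_t = (r₁ + r₂)/2 = (56840 + 7985)/2 = 32412.5 km.
Circular speed at r₁: v₁ = √(μ/r₁) = √(3.98565×10^5/56840) = 2.648 km/s.
Transfer-orbit speed at r₁ (v² = μ(2/r − 1/a)): v_a = √[μ(2/r₁ − 1/a_t)] = 1.314 km/s.
First burn Δv₁ = |v_a − v₁| = 1.334 km/s.
Circular speed at r₂: v₂ = √(μ/r₂) = 7.065 km/s.
Transfer-orbit speed at r₂: v_p = √[μ(2/r₂ − 1/a_t)] = 9.356 km/s.
Second burn Δv₂ = |v₂ − v_p| = 2.291 km/s.
Total Δv = Δv₁ + Δv₂ = 3.625 km/s.

Δv = 3.625 km/s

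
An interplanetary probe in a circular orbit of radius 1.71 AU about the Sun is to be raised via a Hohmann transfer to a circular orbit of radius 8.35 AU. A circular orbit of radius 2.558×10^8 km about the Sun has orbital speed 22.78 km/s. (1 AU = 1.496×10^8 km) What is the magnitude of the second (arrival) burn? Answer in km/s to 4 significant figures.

Δv₂ = 4.298 km/s

From the circular-orbit relation v² = μ/r at r = 2.558×10^8 km: μ = v²r = (22.78)² × 2.558×10^8 = 1.32742×10^11 km³/s².
In km: r₁ = 1.71 × 1.496×10^8 = 2.55816×10^8 km; r₂ = 8.35 × 1.496×10^8 = 1.24916×10^9 km.
Transfer-ellipse semi-major axis a_t = (r₁ + r₂)/2 = (2.55816×10^8 + 1.24916×10^9)/2 = 7.52488×10^8 km.
Circular speed at r = 1.24916×10^9 km: v_c = √(μ/r) = 10.3085 km/s.
Transfer-orbit speed at the same r (vis-viva, a = a_t): v_t = √[μ(2/r − 1/a_t)] = 6.01048 km/s.
Δv₂ = |v_t − v_c| = |6.01048 − 10.3085| = 4.298 km/s.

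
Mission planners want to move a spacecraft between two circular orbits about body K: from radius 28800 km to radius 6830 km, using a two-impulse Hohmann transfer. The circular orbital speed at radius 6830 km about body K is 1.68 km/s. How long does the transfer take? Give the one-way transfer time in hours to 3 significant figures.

From the circular-orbit relation v² = μ/r at r = 6830 km: μ = v²r = (1.68)² × 6830 = 19277.0 km³/s².
The Hohmann ellipse has a_t = (r₁ + r₂)/2 = 17815 km.
By Kepler's third law the transfer-orbit period is T = 2π√(a_t³/μ), so t = T/2 = 53800 s.
Converting: 53800 s ÷ 3600 s/hour = 14.9 hours.

t = 14.9 hours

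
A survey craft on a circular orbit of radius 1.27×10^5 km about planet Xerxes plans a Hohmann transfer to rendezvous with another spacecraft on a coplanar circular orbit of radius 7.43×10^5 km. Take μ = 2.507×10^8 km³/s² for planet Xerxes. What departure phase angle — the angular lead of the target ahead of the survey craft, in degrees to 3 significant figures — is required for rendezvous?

The Hohmann ellipse has a_t = (r₁ + r₂)/2 = 4.350×10^5 km.
The half-period of the transfer ellipse is t = π√(a_t³/μ) = 56930 s.
Target angular speed ω₂ = √(μ/r₂³) = 2.472×10^-5 rad/s.
Angle swept by the target during transfer: ω₂·t = 1.4073 rad = 80.63°.
Arrival is 180° from departure on the ellipse, so φ = 180° − 80.63° = 99.4°.

φ = 99.4°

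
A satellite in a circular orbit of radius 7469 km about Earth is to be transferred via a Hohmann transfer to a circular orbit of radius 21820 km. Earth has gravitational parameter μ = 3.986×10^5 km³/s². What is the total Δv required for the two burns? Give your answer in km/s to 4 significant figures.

Δv = 2.834 km/s

Transfer-ellipse semi-major axis a_t = (r₁ + r₂)/2 = (7469 + 21820)/2 = 14644.5 km.
Circular speed at r₁: v₁ = √(μ/r₁) = √(3.986×10^5/7469) = 7.305 km/s.
Transfer-orbit speed at r₁ (vis-viva equation): v_p = √[μ(2/r₁ − 1/a_t)] = 8.917 km/s.
First burn Δv₁ = |v_p − v₁| = 1.612 km/s.
At r₂, v₂ = √(μ/r₂) = 4.274 km/s.
Transfer-orbit speed at r₂: v_a = √[μ(2/r₂ − 1/a_t)] = 3.052 km/s.
Second burn Δv₂ = |v₂ − v_a| = 1.222 km/s.
Total Δv = Δv₁ + Δv₂ = 2.834 km/s.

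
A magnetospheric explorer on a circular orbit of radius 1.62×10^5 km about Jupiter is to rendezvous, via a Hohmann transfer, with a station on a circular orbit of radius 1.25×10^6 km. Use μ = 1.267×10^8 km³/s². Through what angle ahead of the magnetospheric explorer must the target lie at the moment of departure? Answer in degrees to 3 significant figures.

Semi-major axis of the transfer orbit: a_t = (1.620×10^5 + 1.250×10^6)/2 = 7.060×10^5 km.
The half-period of the transfer ellipse is t = π√(a_t³/μ) = 1.6557×10^5 s.
Target angular speed ω₂ = √(μ/r₂³) = 8.0542×10^-6 rad/s.
Angle swept by the target during transfer: ω₂·t = 1.3335 rad = 76.40°.
Arrival is 180° from departure on the ellipse, so φ = 180° − 76.40° = 104°.

φ = 104°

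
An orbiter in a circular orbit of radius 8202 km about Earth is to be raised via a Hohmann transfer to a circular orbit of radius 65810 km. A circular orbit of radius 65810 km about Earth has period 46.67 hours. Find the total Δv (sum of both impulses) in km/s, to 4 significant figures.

From Kepler's third law T² = 4π²r³/μ at r = 65810 km, T = 46.67 hours = 46.67 × 3600 s = 1.68012×10^5 s: μ = 4π²r³/T² = 3.98616×10^5 km³/s².
Transfer-ellipse semi-major axis a_t = (r₁ + r₂)/2 = (8202 + 65810)/2 = 37006 km.
Circular speed at r₁: v₁ = √(μ/r₁) = √(3.98616×10^5/8202) = 6.9714 km/s.
On the transfer ellipse at r₁, vis-viva equation gives v_p = √[μ(2/r₁ − 1/a_t)] = 9.2967 km/s.
First burn Δv₁ = |v_p − v₁| = 2.3253 km/s.
Circular speed at r₂: v₂ = √(μ/r₂) = 2.461112 km/s.
Transfer-orbit speed at r₂: v_a = √[μ(2/r₂ − 1/a_t)] = 1.158658 km/s.
Second burn Δv₂ = |v₂ − v_a| = 1.3025 km/s.
Δv = Δv₁ + Δv₂ = 2.3253 + 1.3025 = 3.628 km/s.

Δv = 3.628 km/s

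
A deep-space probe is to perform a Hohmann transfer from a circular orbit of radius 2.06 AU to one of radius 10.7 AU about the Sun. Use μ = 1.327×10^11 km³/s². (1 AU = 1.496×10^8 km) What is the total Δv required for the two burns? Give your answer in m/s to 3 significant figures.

Δv = 10100 m/s

In km: r₁ = 2.06 × 1.496×10^8 = 3.08176×10^8 km; r₂ = 10.7 × 1.496×10^8 = 1.60072×10^9 km.
Transfer-ellipse semi-major axis a_t = (r₁ + r₂)/2 = (3.08176×10^8 + 1.60072×10^9)/2 = 9.54448×10^8 km.
At r₁ the circular-orbit speed is v₁ = √(μ/r₁) = 20.751 km/s.
Transfer-orbit speed at r₁ (vis-viva equation): v_p = √[μ(2/r₁ − 1/a_t)] = 26.873 km/s.
First burn Δv₁ = |v_p − v₁| = 6.122 km/s.
At r₂, v₂ = √(μ/r₂) = 9.105 km/s.
Transfer-orbit speed at r₂: v_a = √[μ(2/r₂ − 1/a_t)] = 5.174 km/s.
Second burn Δv₂ = |v₂ − v_a| = 3.931 km/s.
Δv = Δv₁ + Δv₂ = 6.122 + 3.931 = 10.05 km/s.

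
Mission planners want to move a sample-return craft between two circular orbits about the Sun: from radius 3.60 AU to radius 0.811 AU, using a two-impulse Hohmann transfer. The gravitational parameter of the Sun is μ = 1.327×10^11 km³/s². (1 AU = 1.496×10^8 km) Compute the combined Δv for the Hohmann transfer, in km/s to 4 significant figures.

Δv = 15.36 km/s

In km: r₁ = 3.60 × 1.496×10^8 = 5.3856×10^8 km; r₂ = 0.811 × 1.496×10^8 = 1.213256×10^8 km.
The Hohmann ellipse has a_t = (r₁ + r₂)/2 = 3.299428×10^8 km.
At r₁ the circular-orbit speed is v₁ = √(μ/r₁) = 15.697 km/s.
On the transfer ellipse at r₁, v² = μ(2/r − 1/a) gives v_a = √[μ(2/r₁ − 1/a_t)] = 9.5186 km/s.
First burn Δv₁ = |v_a − v₁| = 6.178 km/s.
Circular speed at r₂: v₂ = √(μ/r₂) = 33.072 km/s.
Transfer-orbit speed at r₂: v_p = √[μ(2/r₂ − 1/a_t)] = 42.253 km/s.
Second burn Δv₂ = |v₂ − v_p| = 9.181 km/s.
Total Δv = Δv₁ + Δv₂ = 15.36 km/s.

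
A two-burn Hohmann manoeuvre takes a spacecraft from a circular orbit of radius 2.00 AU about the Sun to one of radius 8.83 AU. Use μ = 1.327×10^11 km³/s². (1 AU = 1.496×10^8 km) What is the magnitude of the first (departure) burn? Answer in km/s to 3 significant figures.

In km: r₁ = 2.00 × 1.496×10^8 = 2.992×10^8 km; r₂ = 8.83 × 1.496×10^8 = 1.320968×10^9 km.
Semi-major axis of the transfer orbit: a_t = (2.992×10^8 + 1.320968×10^9)/2 = 8.10084×10^8 km.
On the circular orbit at r = 2.992×10^8 km, v_c = √(μ/r) = 21.060 km/s.
Transfer-orbit speed at the same r (vis-viva, a = a_t): v_t = √[μ(2/r − 1/a_t)] = 26.893 km/s.
Δv₁ = |v_t − v_c| = |26.893 − 21.060| = 5.833 km/s.

Δv₁ = 5.83 km/s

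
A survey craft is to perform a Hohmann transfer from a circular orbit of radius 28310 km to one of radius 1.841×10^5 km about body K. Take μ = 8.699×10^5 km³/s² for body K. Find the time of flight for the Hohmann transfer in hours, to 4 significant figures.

The Hohmann ellipse has a_t = (r₁ + r₂)/2 = 1.06205×10^5 km.
Transfer time t = π√(a_t³/μ) = π√((1.06205×10^5)³ / 8.699×10^5) = 1.1658×10^5 s.
Converting: 1.1658×10^5 s ÷ 3600 s/hour = 32.38 hours.

t = 32.38 hours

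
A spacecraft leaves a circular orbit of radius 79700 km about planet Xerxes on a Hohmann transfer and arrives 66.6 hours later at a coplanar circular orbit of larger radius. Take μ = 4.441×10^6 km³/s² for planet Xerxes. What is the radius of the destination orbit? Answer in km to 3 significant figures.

r₂ = 5.12×10^5 km

Transfer time t = 66.6 hours = 2.3976×10^5 s, and t = π√(a_t³/μ).
So a_t = (μ t²/π²)^(1/3) = (4.441×10^6 × (2.3976×10^5)² / π²)^(1/3) = 2.9574×10^5 km.
Since a_t = (r₁ + r₂)/2, r₂ = 2a_t − r₁ = 2×2.9574×10^5 − 79700 = 5.1178×10^5 km.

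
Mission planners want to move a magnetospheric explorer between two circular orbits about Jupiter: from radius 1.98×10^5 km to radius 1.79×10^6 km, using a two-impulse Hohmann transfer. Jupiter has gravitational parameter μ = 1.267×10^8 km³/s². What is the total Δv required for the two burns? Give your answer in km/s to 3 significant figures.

Semi-major axis of the transfer orbit: a_t = (1.980×10^5 + 1.790×10^6)/2 = 9.940×10^5 km.
Circular speed at r₁: v₁ = √(μ/r₁) = √(1.267×10^8/1.980×10^5) = 25.30 km/s.
Transfer-orbit speed at r₁ (vis-viva equation): v_p = √[μ(2/r₁ − 1/a_t)] = 33.95 km/s.
First burn Δv₁ = |v_p − v₁| = 8.650 km/s.
At r₂, v₂ = √(μ/r₂) = 8.413 km/s.
Transfer-orbit speed at r₂: v_a = √[μ(2/r₂ − 1/a_t)] = 3.755 km/s.
Second burn Δv₂ = |v₂ − v_a| = 4.658 km/s.
Total Δv = Δv₁ + Δv₂ = 13.31 km/s.

Δv = 13.3 km/s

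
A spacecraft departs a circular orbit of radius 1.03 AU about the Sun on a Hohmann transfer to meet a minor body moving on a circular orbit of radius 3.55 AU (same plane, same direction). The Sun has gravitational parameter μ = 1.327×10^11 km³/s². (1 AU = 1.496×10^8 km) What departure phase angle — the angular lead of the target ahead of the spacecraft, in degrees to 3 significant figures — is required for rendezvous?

φ = 86.7°

In km: r₁ = 1.03 × 1.496×10^8 = 1.54088×10^8 km; r₂ = 3.55 × 1.496×10^8 = 5.3108×10^8 km.
The Hohmann ellipse has a_t = (r₁ + r₂)/2 = 3.42584×10^8 km.
Transfer time t = π√(a_t³/μ) = 5.46846×10^7 s.
Target angular speed ω₂ = √(μ/r₂³) = 2.97643×10^-8 rad/s.
Angle swept by the target during transfer: ω₂·t = 1.62765 rad = 93.26°.
The spacecraft traverses 180° on the transfer ellipse, so the target must lead by 180° − 93.26° = 86.7°.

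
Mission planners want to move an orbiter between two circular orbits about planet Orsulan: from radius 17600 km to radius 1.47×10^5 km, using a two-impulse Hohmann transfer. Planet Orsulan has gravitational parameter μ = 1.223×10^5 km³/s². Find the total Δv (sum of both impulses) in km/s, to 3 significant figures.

Δv = 1.38 km/s

Semi-major axis of the transfer orbit: a_t = (17600 + 1.470×10^5)/2 = 82300 km.
At r₁ the circular-orbit speed is v₁ = √(μ/r₁) = 2.636 km/s.
Transfer-orbit speed at r₁ (vis-viva): v_p = √[μ(2/r₁ − 1/a_t)] = 3.523 km/s.
First burn Δv₁ = |v_p − v₁| = 0.8870 km/s.
Circular speed at r₂: v₂ = √(μ/r₂) = 0.9121 km/s.
Transfer-orbit speed at r₂: v_a = √[μ(2/r₂ − 1/a_t)] = 0.4218 km/s.
Second burn Δv₂ = |v₂ − v_a| = 0.4903 km/s.
Total Δv = Δv₁ + Δv₂ = 1.377 km/s.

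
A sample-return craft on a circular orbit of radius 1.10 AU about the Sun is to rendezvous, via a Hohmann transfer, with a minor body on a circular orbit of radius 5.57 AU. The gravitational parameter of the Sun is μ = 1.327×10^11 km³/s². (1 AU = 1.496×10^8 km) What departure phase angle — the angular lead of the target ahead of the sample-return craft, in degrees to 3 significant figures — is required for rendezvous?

φ = 96.6°

In km: r₁ = 1.10 × 1.496×10^8 = 1.6456×10^8 km; r₂ = 5.57 × 1.496×10^8 = 8.33272×10^8 km.
The Hohmann ellipse has a_t = (r₁ + r₂)/2 = 4.98916×10^8 km.
The half-period of the transfer ellipse is t = π√(a_t³/μ) = 9.6107×10^7 s.
The target's mean motion on its circular orbit is ω₂ = √(μ/r₂³) = 1.5145×10^-8 rad/s.
Angle swept by the target during transfer: ω₂·t = 1.4555 rad = 83.39°.
Arrival is 180° from departure on the ellipse, so φ = 180° − 83.39° = 96.6°.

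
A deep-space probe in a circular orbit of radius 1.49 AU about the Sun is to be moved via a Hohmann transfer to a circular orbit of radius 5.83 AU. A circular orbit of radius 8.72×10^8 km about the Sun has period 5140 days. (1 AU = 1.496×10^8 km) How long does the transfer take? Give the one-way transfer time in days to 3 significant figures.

t = 1280 days

From Kepler's third law T² = 4π²r³/μ at r = 8.72×10^8 km, T = 5140 days = 5140 × 86400 s = 4.44096×10^8 s: μ = 4π²r³/T² = 1.32726×10^11 km³/s².
In km: r₁ = 1.49 × 1.496×10^8 = 2.22904×10^8 km; r₂ = 5.83 × 1.496×10^8 = 8.72168×10^8 km.
The Hohmann ellipse has a_t = (r₁ + r₂)/2 = 5.47536×10^8 km.
Half the transfer-orbit period gives t = π√(a_t³/μ) = 1.105×10^8 s.
Converting: 1.105×10^8 s ÷ 86400 s/day = 1280 days.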